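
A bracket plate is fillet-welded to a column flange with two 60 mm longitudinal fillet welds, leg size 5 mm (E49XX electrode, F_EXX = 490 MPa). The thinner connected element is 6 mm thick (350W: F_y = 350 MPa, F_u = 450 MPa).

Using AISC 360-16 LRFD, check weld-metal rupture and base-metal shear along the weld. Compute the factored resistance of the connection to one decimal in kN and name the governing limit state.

Weld metal: throat = 0.707×5 = 3.535 mm, L = 2×60 = 120 mm. φR_n = 0.75 × 0.6 × 490 × 3.535 × 120 = 93.5 kN.
Base metal shear (6 mm plate): yield φR_n = 1.0×0.6×350×6×120 = 151.2 kN; rupture φR_n = 0.75×0.6×450×6×120 = 145.8 kN; take 145.8 kN (rupture).
Governing: min(93.5, 145.8) = 93.5 kN → weld metal.

93.5 kN (weld metal governs)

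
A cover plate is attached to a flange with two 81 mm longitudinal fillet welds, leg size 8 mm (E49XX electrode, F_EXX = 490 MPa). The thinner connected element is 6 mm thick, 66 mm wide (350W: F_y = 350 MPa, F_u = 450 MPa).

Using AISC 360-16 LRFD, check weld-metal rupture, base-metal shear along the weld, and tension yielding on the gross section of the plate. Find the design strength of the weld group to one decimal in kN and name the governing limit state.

Weld metal: throat = 0.707×8 = 5.656 mm, L = 2×81 = 162 mm. φR_n = 0.75 × 0.6 × 490 × 5.656 × 162 = 202.0 kN.
Base metal shear (6 mm plate): yield φR_n = 1.0×0.6×350×6×162 = 204.1 kN; rupture φR_n = 0.75×0.6×450×6×162 = 196.8 kN; take 196.8 kN (rupture).
Tension yield (gross): A_g = 66×6 = 396 mm². φR_n = 0.90 × 350 × 396 = 124.7 kN.
Governing: min(202.0, 196.8, 124.7) = 124.7 kN → gross-section yield.

124.7 kN (gross-section yield governs)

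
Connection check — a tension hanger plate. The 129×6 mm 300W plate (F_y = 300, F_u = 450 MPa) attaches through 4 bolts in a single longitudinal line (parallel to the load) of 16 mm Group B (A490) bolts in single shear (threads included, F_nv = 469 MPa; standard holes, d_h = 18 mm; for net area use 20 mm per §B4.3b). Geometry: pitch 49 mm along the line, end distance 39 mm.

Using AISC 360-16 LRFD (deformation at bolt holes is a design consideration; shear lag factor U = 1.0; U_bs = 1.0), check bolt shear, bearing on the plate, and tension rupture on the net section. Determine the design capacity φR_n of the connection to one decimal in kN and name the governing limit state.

Bolt shear: A_b = π(16)²/4 = 201.06 mm². φR_n = 0.75 × 469 × 201.06 × 4 × 1 = 282.9 kN.
Bearing (6 mm plate, F_u = 450 MPa): end bolts L_c = 39 − 18/2 = 30, R_n = min(1.2×30×6×450, 2.4×16×6×450) = 97.2 kN/bolt; interior L_c = 49 − 18 = 31, R_n = 100.44 kN/bolt. φR_n = 0.75 × (1×97.2 + 3×100.44) = 298.9 kN.
Tension rupture (net): A_n = (129 − 1×20)×6 = 654 mm² (U = 1.0, A_e = A_n). φR_n = 0.75 × 450 × 654 = 220.7 kN.
Governing: min(282.9, 298.9, 220.7) = 220.7 kN → net-section rupture.

220.7 kN (net-section rupture governs)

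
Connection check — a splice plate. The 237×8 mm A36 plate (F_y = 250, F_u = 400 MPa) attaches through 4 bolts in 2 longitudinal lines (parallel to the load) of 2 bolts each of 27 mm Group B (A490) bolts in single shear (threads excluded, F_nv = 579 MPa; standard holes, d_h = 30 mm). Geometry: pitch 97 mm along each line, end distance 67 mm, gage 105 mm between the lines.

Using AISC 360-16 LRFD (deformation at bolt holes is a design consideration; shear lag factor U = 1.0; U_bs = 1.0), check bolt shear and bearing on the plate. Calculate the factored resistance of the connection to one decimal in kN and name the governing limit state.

Bolt shear: A_b = π(27)²/4 = 572.56 mm². φR_n = 0.75 × 579 × 572.56 × 4 × 1 = 994.5 kN.
Bearing (8 mm plate, F_u = 400 MPa): end bolts L_c = 67 − 30/2 = 52, R_n = min(1.2×52×8×400, 2.4×27×8×400) = 199.68 kN/bolt; interior L_c = 97 − 30 = 67, R_n = 207.36 kN/bolt. φR_n = 0.75 × (2×199.68 + 2×207.36) = 610.6 kN.
Governing: min(994.5, 610.6) = 610.6 kN → bearing.

610.6 kN (bearing governs)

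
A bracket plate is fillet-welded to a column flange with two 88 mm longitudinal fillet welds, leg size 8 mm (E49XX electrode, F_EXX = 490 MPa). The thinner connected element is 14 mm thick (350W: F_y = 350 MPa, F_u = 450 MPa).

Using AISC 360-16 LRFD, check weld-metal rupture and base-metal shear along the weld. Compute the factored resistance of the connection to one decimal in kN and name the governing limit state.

219.5 kN (weld metal governs)

Weld metal: throat = 0.707×8 = 5.656 mm, L = 2×88 = 176 mm. φR_n = 0.75 × 0.6 × 490 × 5.656 × 176 = 219.5 kN.
Base metal shear (14 mm plate): yield φR_n = 1.0×0.6×350×14×176 = 517.4 kN; rupture φR_n = 0.75×0.6×450×14×176 = 499.0 kN; take 499.0 kN (rupture).
Governing: min(219.5, 499.0) = 219.5 kN → weld metal.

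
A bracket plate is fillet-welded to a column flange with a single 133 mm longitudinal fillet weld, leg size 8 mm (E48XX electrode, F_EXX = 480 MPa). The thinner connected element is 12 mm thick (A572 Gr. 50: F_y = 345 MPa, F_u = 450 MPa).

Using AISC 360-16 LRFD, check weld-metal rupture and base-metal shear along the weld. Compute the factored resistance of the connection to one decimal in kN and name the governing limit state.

Weld metal: throat = 0.707×8 = 5.656 mm, L = 133 mm. φR_n = 0.75 × 0.6 × 480 × 5.656 × 133 = 162.5 kN.
Base metal shear (12 mm plate): yield φR_n = 1.0×0.6×345×12×133 = 330.4 kN; rupture φR_n = 0.75×0.6×450×12×133 = 323.2 kN; take 323.2 kN (rupture).
Governing: min(162.5, 323.2) = 162.5 kN → weld metal.

162.5 kN (weld metal governs)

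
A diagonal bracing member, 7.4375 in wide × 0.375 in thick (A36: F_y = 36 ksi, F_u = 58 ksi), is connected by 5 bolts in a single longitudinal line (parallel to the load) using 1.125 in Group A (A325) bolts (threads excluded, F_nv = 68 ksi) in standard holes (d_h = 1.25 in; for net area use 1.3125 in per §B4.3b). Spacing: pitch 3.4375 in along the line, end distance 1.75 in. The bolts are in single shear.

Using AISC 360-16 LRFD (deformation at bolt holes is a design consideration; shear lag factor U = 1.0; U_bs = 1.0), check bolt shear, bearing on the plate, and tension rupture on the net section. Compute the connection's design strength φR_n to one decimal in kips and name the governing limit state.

Bolt shear: A_b = π(1.125)²/4 = 0.99402 in². φR_n = 0.75 × 68 × 0.99402 × 5 × 1 = 253.5 kips.
Bearing (0.375 in plate, F_u = 58 ksi): end bolts L_c = 1.75 − 1.25/2 = 1.125, R_n = min(1.2×1.125×0.375×58, 2.4×1.125×0.375×58) = 29.363 kips/bolt; interior L_c = 3.4375 − 1.25 = 2.1875, R_n = 57.094 kips/bolt. φR_n = 0.75 × (1×29.363 + 4×57.094) = 193.3 kips.
Tension rupture (net): A_n = (7.4375 − 1×1.3125)×0.375 = 2.2969 in² (U = 1.0, A_e = A_n). φR_n = 0.75 × 58 × 2.2969 = 99.9 kips.
Governing: min(253.5, 193.3, 99.9) = 99.9 kips → net-section rupture.

99.9 kips (net-section rupture governs)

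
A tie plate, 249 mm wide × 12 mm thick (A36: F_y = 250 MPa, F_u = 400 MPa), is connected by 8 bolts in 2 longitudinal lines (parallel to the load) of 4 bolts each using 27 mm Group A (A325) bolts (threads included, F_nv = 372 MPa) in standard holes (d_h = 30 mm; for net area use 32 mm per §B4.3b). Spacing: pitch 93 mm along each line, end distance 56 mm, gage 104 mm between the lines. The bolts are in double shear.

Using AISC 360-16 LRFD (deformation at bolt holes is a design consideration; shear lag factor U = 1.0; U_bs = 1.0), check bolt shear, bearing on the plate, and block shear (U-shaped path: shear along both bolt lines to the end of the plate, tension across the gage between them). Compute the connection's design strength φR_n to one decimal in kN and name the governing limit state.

Bolt shear: A_b = π(27)²/4 = 572.56 mm². φR_n = 0.75 × 372 × 572.56 × 8 × 2 = 2555.9 kN.
Bearing (12 mm plate, F_u = 400 MPa): end bolts L_c = 56 − 30/2 = 41, R_n = min(1.2×41×12×400, 2.4×27×12×400) = 236.16 kN/bolt; interior L_c = 93 − 30 = 63, R_n = 311.04 kN/bolt. φR_n = 0.75 × (2×236.16 + 6×311.04) = 1753.9 kN.
Block shear: shear path 2×[56+3×93] = 2×335 mm, A_gv = 8040, A_nv = 2×(335 − 3.5×32)×12 = 5352 mm²; tension across gage: (104 − 1×32)×12 = 864 mm². R_n = min(0.6×400×5352, 0.6×250×8040) + 1.0×400×864 = min(1284.5, 1206) + 345.6 = 1551.6 kN. φR_n = 0.75 × 1551.6 = 1163.7 kN.
Governing: min(2555.9, 1753.9, 1163.7) = 1163.7 kN → block shear.

1163.7 kN (block shear governs)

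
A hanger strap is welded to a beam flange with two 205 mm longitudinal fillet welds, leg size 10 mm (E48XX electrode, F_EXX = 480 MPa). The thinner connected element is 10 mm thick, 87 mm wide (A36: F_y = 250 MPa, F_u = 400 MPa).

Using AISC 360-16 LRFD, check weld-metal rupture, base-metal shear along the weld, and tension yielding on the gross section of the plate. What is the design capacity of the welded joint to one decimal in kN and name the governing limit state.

195.8 kN (gross-section yield governs)

Weld metal: throat = 0.707×10 = 7.07 mm, L = 2×205 = 410 mm. φR_n = 0.75 × 0.6 × 480 × 7.07 × 410 = 626.1 kN.
Base metal shear (10 mm plate): yield φR_n = 1.0×0.6×250×10×410 = 615.0 kN; rupture φR_n = 0.75×0.6×400×10×410 = 738.0 kN; take 615.0 kN (yield).
Tension yield (gross): A_g = 87×10 = 870 mm². φR_n = 0.90 × 250 × 870 = 195.8 kN.
Governing: min(626.1, 615.0, 195.8) = 195.8 kN → gross-section yield.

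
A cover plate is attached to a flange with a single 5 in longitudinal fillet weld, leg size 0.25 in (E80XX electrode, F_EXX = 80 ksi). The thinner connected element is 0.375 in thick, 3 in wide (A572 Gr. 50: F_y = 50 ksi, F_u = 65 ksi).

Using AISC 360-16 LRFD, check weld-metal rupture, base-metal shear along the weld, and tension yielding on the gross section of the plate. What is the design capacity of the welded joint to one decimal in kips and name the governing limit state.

Weld metal: throat = 0.707×0.25 = 0.17675 in, L = 5 in. φR_n = 0.75 × 0.6 × 80 × 0.17675 × 5 = 31.8 kips.
Base metal shear (0.375 in plate): yield φR_n = 1.0×0.6×50×0.375×5 = 56.3 kips; rupture φR_n = 0.75×0.6×65×0.375×5 = 54.8 kips; take 54.8 kips (rupture).
Tension yield (gross): A_g = 3×0.375 = 1.125 in². φR_n = 0.90 × 50 × 1.125 = 50.6 kips.
Governing: min(31.8, 54.8, 50.6) = 31.8 kips → weld metal.

31.8 kips (weld metal governs)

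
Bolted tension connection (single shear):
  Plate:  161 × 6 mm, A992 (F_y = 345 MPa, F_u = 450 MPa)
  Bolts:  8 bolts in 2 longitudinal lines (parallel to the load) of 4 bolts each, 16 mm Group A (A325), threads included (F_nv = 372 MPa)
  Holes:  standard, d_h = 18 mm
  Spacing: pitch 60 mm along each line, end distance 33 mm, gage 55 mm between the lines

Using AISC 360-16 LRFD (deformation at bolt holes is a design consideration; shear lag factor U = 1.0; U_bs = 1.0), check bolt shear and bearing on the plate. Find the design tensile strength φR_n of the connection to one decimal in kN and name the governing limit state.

448.8 kN (bolt shear governs)

Bolt shear: A_b = π(16)²/4 = 201.06 mm². φR_n = 0.75 × 372 × 201.06 × 8 × 1 = 448.8 kN.
Bearing (6 mm plate, F_u = 450 MPa): end bolts L_c = 33 − 18/2 = 24, R_n = min(1.2×24×6×450, 2.4×16×6×450) = 77.76 kN/bolt; interior L_c = 60 − 18 = 42, R_n = 103.68 kN/bolt. φR_n = 0.75 × (2×77.76 + 6×103.68) = 583.2 kN.
Governing: min(448.8, 583.2) = 448.8 kN → bolt shear.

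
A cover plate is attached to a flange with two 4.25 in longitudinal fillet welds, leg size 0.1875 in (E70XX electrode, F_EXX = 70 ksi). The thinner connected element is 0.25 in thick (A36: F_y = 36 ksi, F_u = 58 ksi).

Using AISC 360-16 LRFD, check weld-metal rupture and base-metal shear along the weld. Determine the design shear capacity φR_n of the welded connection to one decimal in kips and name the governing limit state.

Weld metal: throat = 0.707×0.1875 = 0.13256 in, L = 2×4.25 = 8.5 in. φR_n = 0.75 × 0.6 × 70 × 0.13256 × 8.5 = 35.5 kips.
Base metal shear (0.25 in plate): yield φR_n = 1.0×0.6×36×0.25×8.5 = 45.9 kips; rupture φR_n = 0.75×0.6×58×0.25×8.5 = 55.5 kips; take 45.9 kips (yield).
Governing: min(35.5, 45.9) = 35.5 kips → weld metal.

35.5 kips (weld metal governs)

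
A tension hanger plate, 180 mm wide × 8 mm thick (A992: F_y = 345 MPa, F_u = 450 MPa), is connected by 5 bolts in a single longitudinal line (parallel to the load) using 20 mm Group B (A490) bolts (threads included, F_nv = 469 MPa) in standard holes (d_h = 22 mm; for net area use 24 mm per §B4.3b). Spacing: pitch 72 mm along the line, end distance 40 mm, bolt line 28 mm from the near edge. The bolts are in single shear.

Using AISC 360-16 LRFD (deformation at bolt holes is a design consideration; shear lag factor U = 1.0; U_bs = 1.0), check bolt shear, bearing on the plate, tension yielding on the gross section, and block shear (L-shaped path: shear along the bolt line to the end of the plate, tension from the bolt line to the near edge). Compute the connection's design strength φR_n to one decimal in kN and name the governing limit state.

399.6 kN (block shear governs)

Bolt shear: A_b = π(20)²/4 = 314.16 mm². φR_n = 0.75 × 469 × 314.16 × 5 × 1 = 552.5 kN.
Bearing (8 mm plate, F_u = 450 MPa): end bolts L_c = 40 − 22/2 = 29, R_n = min(1.2×29×8×450, 2.4×20×8×450) = 125.28 kN/bolt; interior L_c = 72 − 22 = 50, R_n = 172.8 kN/bolt. φR_n = 0.75 × (1×125.28 + 4×172.8) = 612.4 kN.
Tension yield (gross): A_g = 180×8 = 1440 mm². φR_n = 0.90 × 345 × 1440 = 447.1 kN.
Block shear: shear path 1×[40+4×72] = 1×328 mm, A_gv = 2624, A_nv = 1×(328 − 4.5×24)×8 = 1760 mm²; tension to near edge: (28 − 0.5×24)×8 = 128 mm². R_n = min(0.6×450×1760, 0.6×345×2624) + 1.0×450×128 = min(475.2, 543.17) + 57.6 = 532.8 kN. φR_n = 0.75 × 532.8 = 399.6 kN.
Governing: min(552.5, 612.4, 447.1, 399.6) = 399.6 kN → block shear.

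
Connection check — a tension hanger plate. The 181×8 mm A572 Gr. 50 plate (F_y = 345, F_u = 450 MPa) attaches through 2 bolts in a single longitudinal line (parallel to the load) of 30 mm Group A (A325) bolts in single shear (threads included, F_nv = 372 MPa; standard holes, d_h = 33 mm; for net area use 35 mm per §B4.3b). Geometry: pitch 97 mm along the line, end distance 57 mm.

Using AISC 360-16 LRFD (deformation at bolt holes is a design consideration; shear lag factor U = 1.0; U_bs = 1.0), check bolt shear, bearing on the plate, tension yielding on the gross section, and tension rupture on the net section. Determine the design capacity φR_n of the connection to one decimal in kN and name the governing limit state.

325.6 kN (bearing governs)

Bolt shear: A_b = π(30)²/4 = 706.86 mm². φR_n = 0.75 × 372 × 706.86 × 2 × 1 = 394.4 kN.
Bearing (8 mm plate, F_u = 450 MPa): end bolts L_c = 57 − 33/2 = 40.5, R_n = min(1.2×40.5×8×450, 2.4×30×8×450) = 174.96 kN/bolt; interior L_c = 97 − 33 = 64, R_n = 259.2 kN/bolt. φR_n = 0.75 × (1×174.96 + 1×259.2) = 325.6 kN.
Tension yield (gross): A_g = 181×8 = 1448 mm². φR_n = 0.90 × 345 × 1448 = 449.6 kN.
Tension rupture (net): A_n = (181 − 1×35)×8 = 1168 mm² (U = 1.0, A_e = A_n). φR_n = 0.75 × 450 × 1168 = 394.2 kN.
Governing: min(394.4, 325.6, 449.6, 394.2) = 325.6 kN → bearing.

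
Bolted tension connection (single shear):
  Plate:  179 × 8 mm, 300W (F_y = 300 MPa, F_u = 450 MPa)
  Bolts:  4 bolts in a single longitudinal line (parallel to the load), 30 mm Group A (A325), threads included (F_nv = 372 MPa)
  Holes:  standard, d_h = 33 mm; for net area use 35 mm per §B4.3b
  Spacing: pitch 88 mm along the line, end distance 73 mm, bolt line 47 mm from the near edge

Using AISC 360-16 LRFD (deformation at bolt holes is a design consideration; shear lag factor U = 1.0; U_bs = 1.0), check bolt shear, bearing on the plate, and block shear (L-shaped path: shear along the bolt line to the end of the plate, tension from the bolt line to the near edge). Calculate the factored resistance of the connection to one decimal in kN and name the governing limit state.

427.1 kN (block shear governs)

Bolt shear: A_b = π(30)²/4 = 706.86 mm². φR_n = 0.75 × 372 × 706.86 × 4 × 1 = 788.9 kN.
Bearing (8 mm plate, F_u = 450 MPa): end bolts L_c = 73 − 33/2 = 56.5, R_n = min(1.2×56.5×8×450, 2.4×30×8×450) = 244.08 kN/bolt; interior L_c = 88 − 33 = 55, R_n = 237.6 kN/bolt. φR_n = 0.75 × (1×244.08 + 3×237.6) = 717.7 kN.
Block shear: shear path 1×[73+3×88] = 1×337 mm, A_gv = 2696, A_nv = 1×(337 − 3.5×35)×8 = 1716 mm²; tension to near edge: (47 − 0.5×35)×8 = 236 mm². R_n = min(0.6×450×1716, 0.6×300×2696) + 1.0×450×236 = min(463.32, 485.28) + 106.2 = 569.52 kN. φR_n = 0.75 × 569.52 = 427.1 kN.
Governing: min(788.9, 717.7, 427.1) = 427.1 kN → block shear.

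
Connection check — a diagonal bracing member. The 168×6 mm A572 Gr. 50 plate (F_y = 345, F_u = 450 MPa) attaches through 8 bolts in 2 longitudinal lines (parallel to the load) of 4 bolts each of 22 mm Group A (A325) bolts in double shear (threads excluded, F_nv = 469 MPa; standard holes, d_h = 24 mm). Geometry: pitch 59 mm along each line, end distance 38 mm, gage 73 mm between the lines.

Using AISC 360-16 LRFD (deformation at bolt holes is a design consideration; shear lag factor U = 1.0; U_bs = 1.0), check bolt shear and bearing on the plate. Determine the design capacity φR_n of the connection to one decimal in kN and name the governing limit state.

636.7 kN (bearing governs)

Bolt shear: A_b = π(22)²/4 = 380.13 mm². φR_n = 0.75 × 469 × 380.13 × 8 × 2 = 2139.4 kN.
Bearing (6 mm plate, F_u = 450 MPa): end bolts L_c = 38 − 24/2 = 26, R_n = min(1.2×26×6×450, 2.4×22×6×450) = 84.24 kN/bolt; interior L_c = 59 − 24 = 35, R_n = 113.4 kN/bolt. φR_n = 0.75 × (2×84.24 + 6×113.4) = 636.7 kN.
Governing: min(2139.4, 636.7) = 636.7 kN → bearing.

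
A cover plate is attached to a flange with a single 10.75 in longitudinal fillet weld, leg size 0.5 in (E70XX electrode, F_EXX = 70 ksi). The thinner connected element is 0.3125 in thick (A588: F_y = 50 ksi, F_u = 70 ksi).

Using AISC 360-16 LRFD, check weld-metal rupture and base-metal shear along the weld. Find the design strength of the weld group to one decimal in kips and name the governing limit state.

100.8 kips (base-metal shear governs)

Weld metal: throat = 0.707×0.5 = 0.3535 in, L = 10.75 in. φR_n = 0.75 × 0.6 × 70 × 0.3535 × 10.75 = 119.7 kips.
Base metal shear (0.3125 in plate): yield φR_n = 1.0×0.6×50×0.3125×10.75 = 100.8 kips; rupture φR_n = 0.75×0.6×70×0.3125×10.75 = 105.8 kips; take 100.8 kips (yield).
Governing: min(119.7, 100.8) = 100.8 kips → base-metal shear.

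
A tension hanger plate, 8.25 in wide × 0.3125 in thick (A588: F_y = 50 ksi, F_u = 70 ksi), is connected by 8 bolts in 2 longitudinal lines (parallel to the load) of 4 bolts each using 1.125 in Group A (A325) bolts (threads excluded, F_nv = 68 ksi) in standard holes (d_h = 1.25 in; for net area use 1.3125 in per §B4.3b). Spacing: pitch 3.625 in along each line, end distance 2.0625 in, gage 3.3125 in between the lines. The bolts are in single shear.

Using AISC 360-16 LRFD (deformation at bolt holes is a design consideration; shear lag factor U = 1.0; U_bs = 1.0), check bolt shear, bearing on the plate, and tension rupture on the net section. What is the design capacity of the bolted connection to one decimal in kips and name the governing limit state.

Bolt shear: A_b = π(1.125)²/4 = 0.99402 in². φR_n = 0.75 × 68 × 0.99402 × 8 × 1 = 405.6 kips.
Bearing (0.3125 in plate, F_u = 70 ksi): end bolts L_c = 2.0625 − 1.25/2 = 1.4375, R_n = min(1.2×1.4375×0.3125×70, 2.4×1.125×0.3125×70) = 37.734 kips/bolt; interior L_c = 3.625 − 1.25 = 2.375, R_n = 59.063 kips/bolt. φR_n = 0.75 × (2×37.734 + 6×59.063) = 322.4 kips.
Tension rupture (net): A_n = (8.25 − 2×1.3125)×0.3125 = 1.7578 in² (U = 1.0, A_e = A_n). φR_n = 0.75 × 70 × 1.7578 = 92.3 kips.
Governing: min(405.6, 322.4, 92.3) = 92.3 kips → net-section rupture.

92.3 kips (net-section rupture governs)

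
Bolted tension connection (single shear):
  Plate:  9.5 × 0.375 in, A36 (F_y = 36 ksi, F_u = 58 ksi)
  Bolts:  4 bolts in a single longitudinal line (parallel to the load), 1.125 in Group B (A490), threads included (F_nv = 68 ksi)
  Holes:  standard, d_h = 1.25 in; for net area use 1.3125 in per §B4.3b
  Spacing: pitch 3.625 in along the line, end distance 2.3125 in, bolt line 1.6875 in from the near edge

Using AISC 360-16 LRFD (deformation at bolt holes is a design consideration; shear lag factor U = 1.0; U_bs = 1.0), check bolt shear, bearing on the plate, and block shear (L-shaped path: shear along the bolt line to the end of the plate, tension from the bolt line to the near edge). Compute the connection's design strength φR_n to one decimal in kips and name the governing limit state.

Bolt shear: A_b = π(1.125)²/4 = 0.99402 in². φR_n = 0.75 × 68 × 0.99402 × 4 × 1 = 202.8 kips.
Bearing (0.375 in plate, F_u = 58 ksi): end bolts L_c = 2.3125 − 1.25/2 = 1.6875, R_n = min(1.2×1.6875×0.375×58, 2.4×1.125×0.375×58) = 44.044 kips/bolt; interior L_c = 3.625 − 1.25 = 2.375, R_n = 58.725 kips/bolt. φR_n = 0.75 × (1×44.044 + 3×58.725) = 165.2 kips.
Block shear: shear path 1×[2.3125+3×3.625] = 1×13.1875 in, A_gv = 4.9453, A_nv = 1×(13.1875 − 3.5×1.3125)×0.375 = 3.2227 in²; tension to near edge: (1.6875 − 0.5×1.3125)×0.375 = 0.38672 in². R_n = min(0.6×58×3.2227, 0.6×36×4.9453) + 1.0×58×0.38672 = min(112.15, 106.82) + 22.43 = 129.25 kips. φR_n = 0.75 × 129.25 = 96.9 kips.
Governing: min(202.8, 165.2, 96.9) = 96.9 kips → block shear.

96.9 kips (block shear governs)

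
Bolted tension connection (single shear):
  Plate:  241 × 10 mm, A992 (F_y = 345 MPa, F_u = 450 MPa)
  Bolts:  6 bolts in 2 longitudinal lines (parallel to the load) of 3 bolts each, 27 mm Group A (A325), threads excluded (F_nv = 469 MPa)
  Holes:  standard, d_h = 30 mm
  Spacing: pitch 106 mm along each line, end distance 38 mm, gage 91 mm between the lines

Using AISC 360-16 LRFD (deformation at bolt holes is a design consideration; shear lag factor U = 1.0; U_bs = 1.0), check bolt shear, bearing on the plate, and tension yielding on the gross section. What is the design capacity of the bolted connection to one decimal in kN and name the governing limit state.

Bolt shear: A_b = π(27)²/4 = 572.56 mm². φR_n = 0.75 × 469 × 572.56 × 6 × 1 = 1208.4 kN.
Bearing (10 mm plate, F_u = 450 MPa): end bolts L_c = 38 − 30/2 = 23, R_n = min(1.2×23×10×450, 2.4×27×10×450) = 124.2 kN/bolt; interior L_c = 106 − 30 = 76, R_n = 291.6 kN/bolt. φR_n = 0.75 × (2×124.2 + 4×291.6) = 1061.1 kN.
Tension yield (gross): A_g = 241×10 = 2410 mm². φR_n = 0.90 × 345 × 2410 = 748.3 kN.
Governing: min(1208.4, 1061.1, 748.3) = 748.3 kN → gross-section yield.

748.3 kN (gross-section yield governs)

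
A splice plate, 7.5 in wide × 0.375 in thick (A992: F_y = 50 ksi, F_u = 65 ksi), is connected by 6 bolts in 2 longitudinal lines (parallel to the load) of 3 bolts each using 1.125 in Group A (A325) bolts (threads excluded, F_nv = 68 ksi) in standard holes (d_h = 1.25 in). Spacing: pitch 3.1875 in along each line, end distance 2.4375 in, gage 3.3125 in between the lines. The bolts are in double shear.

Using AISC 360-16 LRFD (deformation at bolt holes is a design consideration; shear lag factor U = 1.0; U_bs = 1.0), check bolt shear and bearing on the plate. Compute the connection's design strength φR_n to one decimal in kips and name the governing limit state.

Bolt shear: A_b = π(1.125)²/4 = 0.99402 in². φR_n = 0.75 × 68 × 0.99402 × 6 × 2 = 608.3 kips.
Bearing (0.375 in plate, F_u = 65 ksi): end bolts L_c = 2.4375 − 1.25/2 = 1.8125, R_n = min(1.2×1.8125×0.375×65, 2.4×1.125×0.375×65) = 53.016 kips/bolt; interior L_c = 3.1875 − 1.25 = 1.9375, R_n = 56.672 kips/bolt. φR_n = 0.75 × (2×53.016 + 4×56.672) = 249.5 kips.
Governing: min(608.3, 249.5) = 249.5 kips → bearing.

249.5 kips (bearing governs)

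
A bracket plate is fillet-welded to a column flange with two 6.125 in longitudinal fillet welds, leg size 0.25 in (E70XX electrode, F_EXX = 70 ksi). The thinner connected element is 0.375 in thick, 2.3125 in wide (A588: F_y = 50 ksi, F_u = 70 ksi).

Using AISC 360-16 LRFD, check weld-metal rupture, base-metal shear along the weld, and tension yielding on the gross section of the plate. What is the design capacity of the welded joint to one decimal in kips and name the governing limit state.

Weld metal: throat = 0.707×0.25 = 0.17675 in, L = 2×6.125 = 12.25 in. φR_n = 0.75 × 0.6 × 70 × 0.17675 × 12.25 = 68.2 kips.
Base metal shear (0.375 in plate): yield φR_n = 1.0×0.6×50×0.375×12.25 = 137.8 kips; rupture φR_n = 0.75×0.6×70×0.375×12.25 = 144.7 kips; take 137.8 kips (yield).
Tension yield (gross): A_g = 2.3125×0.375 = 0.86719 in². φR_n = 0.90 × 50 × 0.86719 = 39.0 kips.
Governing: min(68.2, 137.8, 39.0) = 39.0 kips → gross-section yield.

39.0 kips (gross-section yield governs)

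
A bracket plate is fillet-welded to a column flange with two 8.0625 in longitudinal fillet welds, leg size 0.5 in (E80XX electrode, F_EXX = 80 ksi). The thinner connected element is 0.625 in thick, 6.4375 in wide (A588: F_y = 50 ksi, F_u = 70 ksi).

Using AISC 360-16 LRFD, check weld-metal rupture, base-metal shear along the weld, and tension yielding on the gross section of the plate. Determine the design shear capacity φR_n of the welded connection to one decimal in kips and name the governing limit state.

181.1 kips (gross-section yield governs)

Weld metal: throat = 0.707×0.5 = 0.3535 in, L = 2×8.0625 = 16.125 in. φR_n = 0.75 × 0.6 × 80 × 0.3535 × 16.125 = 205.2 kips.
Base metal shear (0.625 in plate): yield φR_n = 1.0×0.6×50×0.625×16.125 = 302.3 kips; rupture φR_n = 0.75×0.6×70×0.625×16.125 = 317.5 kips; take 302.3 kips (yield).
Tension yield (gross): A_g = 6.4375×0.625 = 4.0234 in². φR_n = 0.90 × 50 × 4.0234 = 181.1 kips.
Governing: min(205.2, 302.3, 181.1) = 181.1 kips → gross-section yield.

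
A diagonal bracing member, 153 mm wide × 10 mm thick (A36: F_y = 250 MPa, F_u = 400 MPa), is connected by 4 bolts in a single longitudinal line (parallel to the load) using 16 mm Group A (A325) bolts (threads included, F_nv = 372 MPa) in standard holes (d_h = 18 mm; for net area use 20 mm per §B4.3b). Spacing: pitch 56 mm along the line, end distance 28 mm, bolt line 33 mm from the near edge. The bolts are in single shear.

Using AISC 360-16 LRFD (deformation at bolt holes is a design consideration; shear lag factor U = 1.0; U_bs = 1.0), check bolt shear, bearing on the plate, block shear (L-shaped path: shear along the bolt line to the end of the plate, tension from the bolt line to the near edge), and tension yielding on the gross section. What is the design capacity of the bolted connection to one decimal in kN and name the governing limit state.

224.4 kN (bolt shear governs)

Bolt shear: A_b = π(16)²/4 = 201.06 mm². φR_n = 0.75 × 372 × 201.06 × 4 × 1 = 224.4 kN.
Bearing (10 mm plate, F_u = 400 MPa): end bolts L_c = 28 − 18/2 = 19, R_n = min(1.2×19×10×400, 2.4×16×10×400) = 91.2 kN/bolt; interior L_c = 56 − 18 = 38, R_n = 153.6 kN/bolt. φR_n = 0.75 × (1×91.2 + 3×153.6) = 414.0 kN.
Block shear: shear path 1×[28+3×56] = 1×196 mm, A_gv = 1960, A_nv = 1×(196 − 3.5×20)×10 = 1260 mm²; tension to near edge: (33 − 0.5×20)×10 = 230 mm². R_n = min(0.6×400×1260, 0.6×250×1960) + 1.0×400×230 = min(302.4, 294) + 92 = 386 kN. φR_n = 0.75 × 386 = 289.5 kN.
Tension yield (gross): A_g = 153×10 = 1530 mm². φR_n = 0.90 × 250 × 1530 = 344.3 kN.
Governing: min(224.4, 414.0, 289.5, 344.3) = 224.4 kN → bolt shear.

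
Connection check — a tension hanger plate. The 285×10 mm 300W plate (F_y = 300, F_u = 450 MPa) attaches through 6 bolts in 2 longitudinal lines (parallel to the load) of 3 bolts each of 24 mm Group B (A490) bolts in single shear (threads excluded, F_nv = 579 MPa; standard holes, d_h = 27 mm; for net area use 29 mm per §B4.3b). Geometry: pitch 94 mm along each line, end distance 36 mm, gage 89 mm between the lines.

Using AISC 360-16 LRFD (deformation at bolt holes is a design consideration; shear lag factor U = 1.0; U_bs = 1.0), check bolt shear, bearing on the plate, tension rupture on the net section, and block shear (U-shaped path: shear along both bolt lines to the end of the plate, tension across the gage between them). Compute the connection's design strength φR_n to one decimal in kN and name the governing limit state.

Bolt shear: A_b = π(24)²/4 = 452.39 mm². φR_n = 0.75 × 579 × 452.39 × 6 × 1 = 1178.7 kN.
Bearing (10 mm plate, F_u = 450 MPa): end bolts L_c = 36 − 27/2 = 22.5, R_n = min(1.2×22.5×10×450, 2.4×24×10×450) = 121.5 kN/bolt; interior L_c = 94 − 27 = 67, R_n = 259.2 kN/bolt. φR_n = 0.75 × (2×121.5 + 4×259.2) = 959.9 kN.
Tension rupture (net): A_n = (285 − 2×29)×10 = 2270 mm² (U = 1.0, A_e = A_n). φR_n = 0.75 × 450 × 2270 = 766.1 kN.
Block shear: shear path 2×[36+2×94] = 2×224 mm, A_gv = 4480, A_nv = 2×(224 − 2.5×29)×10 = 3030 mm²; tension across gage: (89 − 1×29)×10 = 600 mm². R_n = min(0.6×450×3030, 0.6×300×4480) + 1.0×450×600 = min(818.1, 806.4) + 270 = 1076.4 kN. φR_n = 0.75 × 1076.4 = 807.3 kN.
Governing: min(1178.7, 959.9, 766.1, 807.3) = 766.1 kN → net-section rupture.

766.1 kN (net-section rupture governs)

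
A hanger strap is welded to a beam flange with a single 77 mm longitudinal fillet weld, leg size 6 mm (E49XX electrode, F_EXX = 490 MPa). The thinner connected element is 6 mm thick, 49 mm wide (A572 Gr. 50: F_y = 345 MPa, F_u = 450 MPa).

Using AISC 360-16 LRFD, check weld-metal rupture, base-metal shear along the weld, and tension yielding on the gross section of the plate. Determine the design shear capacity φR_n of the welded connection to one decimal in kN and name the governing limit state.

Weld metal: throat = 0.707×6 = 4.242 mm, L = 77 mm. φR_n = 0.75 × 0.6 × 490 × 4.242 × 77 = 72.0 kN.
Base metal shear (6 mm plate): yield φR_n = 1.0×0.6×345×6×77 = 95.6 kN; rupture φR_n = 0.75×0.6×450×6×77 = 93.6 kN; take 93.6 kN (rupture).
Tension yield (gross): A_g = 49×6 = 294 mm². φR_n = 0.90 × 345 × 294 = 91.3 kN.
Governing: min(72.0, 93.6, 91.3) = 72.0 kN → weld metal.

72.0 kN (weld metal governs)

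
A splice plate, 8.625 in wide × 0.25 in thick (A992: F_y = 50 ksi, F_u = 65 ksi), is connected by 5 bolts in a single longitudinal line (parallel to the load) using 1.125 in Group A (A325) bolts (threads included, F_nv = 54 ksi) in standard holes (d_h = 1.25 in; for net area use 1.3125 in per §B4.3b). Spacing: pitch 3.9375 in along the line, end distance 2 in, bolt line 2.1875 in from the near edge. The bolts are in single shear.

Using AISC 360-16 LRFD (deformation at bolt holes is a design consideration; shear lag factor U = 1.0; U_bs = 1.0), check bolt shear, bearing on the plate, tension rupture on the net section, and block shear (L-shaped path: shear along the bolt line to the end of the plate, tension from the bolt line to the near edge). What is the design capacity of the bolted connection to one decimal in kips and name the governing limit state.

89.1 kips (net-section rupture governs)

Bolt shear: A_b = π(1.125)²/4 = 0.99402 in². φR_n = 0.75 × 54 × 0.99402 × 5 × 1 = 201.3 kips.
Bearing (0.25 in plate, F_u = 65 ksi): end bolts L_c = 2 − 1.25/2 = 1.375, R_n = min(1.2×1.375×0.25×65, 2.4×1.125×0.25×65) = 26.813 kips/bolt; interior L_c = 3.9375 − 1.25 = 2.6875, R_n = 43.875 kips/bolt. φR_n = 0.75 × (1×26.813 + 4×43.875) = 151.7 kips.
Tension rupture (net): A_n = (8.625 − 1×1.3125)×0.25 = 1.8281 in² (U = 1.0, A_e = A_n). φR_n = 0.75 × 65 × 1.8281 = 89.1 kips.
Block shear: shear path 1×[2+4×3.9375] = 1×17.75 in, A_gv = 4.4375, A_nv = 1×(17.75 − 4.5×1.3125)×0.25 = 2.9609 in²; tension to near edge: (2.1875 − 0.5×1.3125)×0.25 = 0.38281 in². R_n = min(0.6×65×2.9609, 0.6×50×4.4375) + 1.0×65×0.38281 = min(115.48, 133.13) + 24.883 = 140.36 kips. φR_n = 0.75 × 140.36 = 105.3 kips.
Governing: min(201.3, 151.7, 89.1, 105.3) = 89.1 kips → net-section rupture.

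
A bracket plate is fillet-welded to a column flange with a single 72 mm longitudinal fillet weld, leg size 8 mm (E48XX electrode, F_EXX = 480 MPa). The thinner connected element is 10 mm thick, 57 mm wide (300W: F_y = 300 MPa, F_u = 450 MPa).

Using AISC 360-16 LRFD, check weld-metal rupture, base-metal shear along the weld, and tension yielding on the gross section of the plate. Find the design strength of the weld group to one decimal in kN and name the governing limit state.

Weld metal: throat = 0.707×8 = 5.656 mm, L = 72 mm. φR_n = 0.75 × 0.6 × 480 × 5.656 × 72 = 88.0 kN.
Base metal shear (10 mm plate): yield φR_n = 1.0×0.6×300×10×72 = 129.6 kN; rupture φR_n = 0.75×0.6×450×10×72 = 145.8 kN; take 129.6 kN (yield).
Tension yield (gross): A_g = 57×10 = 570 mm². φR_n = 0.90 × 300 × 570 = 153.9 kN.
Governing: min(88.0, 129.6, 153.9) = 88.0 kN → weld metal.

88.0 kN (weld metal governs)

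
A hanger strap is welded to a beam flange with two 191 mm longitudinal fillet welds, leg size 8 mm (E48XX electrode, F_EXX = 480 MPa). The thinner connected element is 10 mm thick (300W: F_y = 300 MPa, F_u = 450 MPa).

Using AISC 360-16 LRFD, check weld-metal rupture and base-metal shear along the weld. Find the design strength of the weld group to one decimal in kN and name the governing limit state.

466.7 kN (weld metal governs)

Weld metal: throat = 0.707×8 = 5.656 mm, L = 2×191 = 382 mm. φR_n = 0.75 × 0.6 × 480 × 5.656 × 382 = 466.7 kN.
Base metal shear (10 mm plate): yield φR_n = 1.0×0.6×300×10×382 = 687.6 kN; rupture φR_n = 0.75×0.6×450×10×382 = 773.6 kN; take 687.6 kN (yield).
Governing: min(466.7, 687.6) = 466.7 kN → weld metal.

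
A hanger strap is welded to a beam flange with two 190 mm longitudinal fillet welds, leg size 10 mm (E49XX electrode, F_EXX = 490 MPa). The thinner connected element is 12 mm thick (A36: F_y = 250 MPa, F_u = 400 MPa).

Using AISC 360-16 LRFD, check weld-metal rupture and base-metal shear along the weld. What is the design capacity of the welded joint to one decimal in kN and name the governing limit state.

592.4 kN (weld metal governs)

Weld metal: throat = 0.707×10 = 7.07 mm, L = 2×190 = 380 mm. φR_n = 0.75 × 0.6 × 490 × 7.07 × 380 = 592.4 kN.
Base metal shear (12 mm plate): yield φR_n = 1.0×0.6×250×12×380 = 684.0 kN; rupture φR_n = 0.75×0.6×400×12×380 = 820.8 kN; take 684.0 kN (yield).
Governing: min(592.4, 684.0) = 592.4 kN → weld metal.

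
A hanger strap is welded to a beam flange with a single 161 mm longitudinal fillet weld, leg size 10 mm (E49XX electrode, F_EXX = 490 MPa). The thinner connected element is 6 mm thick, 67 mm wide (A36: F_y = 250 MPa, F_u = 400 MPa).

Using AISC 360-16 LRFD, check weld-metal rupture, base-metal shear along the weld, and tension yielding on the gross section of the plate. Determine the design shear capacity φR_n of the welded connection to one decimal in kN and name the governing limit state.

90.5 kN (gross-section yield governs)

Weld metal: throat = 0.707×10 = 7.07 mm, L = 161 mm. φR_n = 0.75 × 0.6 × 490 × 7.07 × 161 = 251.0 kN.
Base metal shear (6 mm plate): yield φR_n = 1.0×0.6×250×6×161 = 144.9 kN; rupture φR_n = 0.75×0.6×400×6×161 = 173.9 kN; take 144.9 kN (yield).
Tension yield (gross): A_g = 67×6 = 402 mm². φR_n = 0.90 × 250 × 402 = 90.5 kN.
Governing: min(251.0, 144.9, 90.5) = 90.5 kN → gross-section yield.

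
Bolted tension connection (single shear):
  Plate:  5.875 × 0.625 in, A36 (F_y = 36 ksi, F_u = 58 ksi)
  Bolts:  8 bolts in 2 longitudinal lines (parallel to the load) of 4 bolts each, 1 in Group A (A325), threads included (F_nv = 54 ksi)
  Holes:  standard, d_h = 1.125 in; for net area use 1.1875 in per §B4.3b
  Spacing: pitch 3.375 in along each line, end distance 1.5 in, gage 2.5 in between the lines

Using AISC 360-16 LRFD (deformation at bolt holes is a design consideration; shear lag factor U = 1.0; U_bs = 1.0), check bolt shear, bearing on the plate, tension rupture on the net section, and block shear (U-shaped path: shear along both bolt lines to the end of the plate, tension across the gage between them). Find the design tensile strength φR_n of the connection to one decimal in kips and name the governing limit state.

Bolt shear: A_b = π(1)²/4 = 0.7854 in². φR_n = 0.75 × 54 × 0.7854 × 8 × 1 = 254.5 kips.
Bearing (0.625 in plate, F_u = 58 ksi): end bolts L_c = 1.5 − 1.125/2 = 0.9375, R_n = min(1.2×0.9375×0.625×58, 2.4×1×0.625×58) = 40.781 kips/bolt; interior L_c = 3.375 − 1.125 = 2.25, R_n = 87 kips/bolt. φR_n = 0.75 × (2×40.781 + 6×87) = 452.7 kips.
Tension rupture (net): A_n = (5.875 − 2×1.1875)×0.625 = 2.1875 in² (U = 1.0, A_e = A_n). φR_n = 0.75 × 58 × 2.1875 = 95.2 kips.
Block shear: shear path 2×[1.5+3×3.375] = 2×11.625 in, A_gv = 14.531, A_nv = 2×(11.625 − 3.5×1.1875)×0.625 = 9.3359 in²; tension across gage: (2.5 − 1×1.1875)×0.625 = 0.82031 in². R_n = min(0.6×58×9.3359, 0.6×36×14.531) + 1.0×58×0.82031 = min(324.89, 313.87) + 47.578 = 361.45 kips. φR_n = 0.75 × 361.45 = 271.1 kips.
Governing: min(254.5, 452.7, 95.2, 271.1) = 95.2 kips → net-section rupture.

95.2 kips (net-section rupture governs)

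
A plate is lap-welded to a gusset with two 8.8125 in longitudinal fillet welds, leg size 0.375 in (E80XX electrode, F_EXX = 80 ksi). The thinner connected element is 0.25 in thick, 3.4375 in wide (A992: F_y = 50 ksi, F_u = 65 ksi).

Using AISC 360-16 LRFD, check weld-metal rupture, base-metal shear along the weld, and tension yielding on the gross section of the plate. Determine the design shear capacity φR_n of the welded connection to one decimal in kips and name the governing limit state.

Weld metal: throat = 0.707×0.375 = 0.26513 in, L = 2×8.8125 = 17.625 in. φR_n = 0.75 × 0.6 × 80 × 0.26513 × 17.625 = 168.2 kips.
Base metal shear (0.25 in plate): yield φR_n = 1.0×0.6×50×0.25×17.625 = 132.2 kips; rupture φR_n = 0.75×0.6×65×0.25×17.625 = 128.9 kips; take 128.9 kips (rupture).
Tension yield (gross): A_g = 3.4375×0.25 = 0.85938 in². φR_n = 0.90 × 50 × 0.85938 = 38.7 kips.
Governing: min(168.2, 128.9, 38.7) = 38.7 kips → gross-section yield.

38.7 kips (gross-section yield governs)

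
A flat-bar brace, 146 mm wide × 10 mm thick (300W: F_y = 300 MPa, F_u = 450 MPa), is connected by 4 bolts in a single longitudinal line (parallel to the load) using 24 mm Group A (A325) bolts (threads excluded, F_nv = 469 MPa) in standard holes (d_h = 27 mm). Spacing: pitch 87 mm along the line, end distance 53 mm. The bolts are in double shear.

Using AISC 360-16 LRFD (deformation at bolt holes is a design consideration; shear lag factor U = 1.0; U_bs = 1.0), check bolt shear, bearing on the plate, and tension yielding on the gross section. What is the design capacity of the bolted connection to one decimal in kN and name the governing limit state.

394.2 kN (gross-section yield governs)

Bolt shear: A_b = π(24)²/4 = 452.39 mm². φR_n = 0.75 × 469 × 452.39 × 4 × 2 = 1273.0 kN.
Bearing (10 mm plate, F_u = 450 MPa): end bolts L_c = 53 − 27/2 = 39.5, R_n = min(1.2×39.5×10×450, 2.4×24×10×450) = 213.3 kN/bolt; interior L_c = 87 − 27 = 60, R_n = 259.2 kN/bolt. φR_n = 0.75 × (1×213.3 + 3×259.2) = 743.2 kN.
Tension yield (gross): A_g = 146×10 = 1460 mm². φR_n = 0.90 × 300 × 1460 = 394.2 kN.
Governing: min(1273.0, 743.2, 394.2) = 394.2 kN → gross-section yield.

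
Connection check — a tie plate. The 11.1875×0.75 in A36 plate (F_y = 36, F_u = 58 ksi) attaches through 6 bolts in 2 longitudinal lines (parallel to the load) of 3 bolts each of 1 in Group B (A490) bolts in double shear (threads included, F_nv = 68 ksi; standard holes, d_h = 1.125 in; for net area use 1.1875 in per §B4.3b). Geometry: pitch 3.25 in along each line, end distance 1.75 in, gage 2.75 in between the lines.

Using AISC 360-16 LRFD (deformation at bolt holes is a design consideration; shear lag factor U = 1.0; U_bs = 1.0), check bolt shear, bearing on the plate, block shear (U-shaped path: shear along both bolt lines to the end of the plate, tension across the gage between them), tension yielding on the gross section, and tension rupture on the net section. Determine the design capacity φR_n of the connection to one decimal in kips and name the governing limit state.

Bolt shear: A_b = π(1)²/4 = 0.7854 in². φR_n = 0.75 × 68 × 0.7854 × 6 × 2 = 480.7 kips.
Bearing (0.75 in plate, F_u = 58 ksi): end bolts L_c = 1.75 − 1.125/2 = 1.1875, R_n = min(1.2×1.1875×0.75×58, 2.4×1×0.75×58) = 61.988 kips/bolt; interior L_c = 3.25 − 1.125 = 2.125, R_n = 104.4 kips/bolt. φR_n = 0.75 × (2×61.988 + 4×104.4) = 406.2 kips.
Block shear: shear path 2×[1.75+2×3.25] = 2×8.25 in, A_gv = 12.375, A_nv = 2×(8.25 − 2.5×1.1875)×0.75 = 7.9219 in²; tension across gage: (2.75 − 1×1.1875)×0.75 = 1.1719 in². R_n = min(0.6×58×7.9219, 0.6×36×12.375) + 1.0×58×1.1719 = min(275.68, 267.3) + 67.97 = 335.27 kips. φR_n = 0.75 × 335.27 = 251.5 kips.
Tension yield (gross): A_g = 11.1875×0.75 = 8.3906 in². φR_n = 0.90 × 36 × 8.3906 = 271.9 kips.
Tension rupture (net): A_n = (11.1875 − 2×1.1875)×0.75 = 6.6094 in² (U = 1.0, A_e = A_n). φR_n = 0.75 × 58 × 6.6094 = 287.5 kips.
Governing: min(480.7, 406.2, 251.5, 271.9, 287.5) = 251.5 kips → block shear.

251.5 kips (block shear governs)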